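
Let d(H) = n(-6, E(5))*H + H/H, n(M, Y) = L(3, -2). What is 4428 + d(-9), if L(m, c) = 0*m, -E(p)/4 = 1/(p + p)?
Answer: 4429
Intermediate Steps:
E(p) = -2/p (E(p) = -4/(p + p) = -4*1/(2*p) = -2/p)
L(m, c) = 0
n(M, Y) = 0
d(H) = 1 (d(H) = 0*H + H/H = 0 + 1 = 1)
4428 + d(-9) = 4428 + 1 = 4429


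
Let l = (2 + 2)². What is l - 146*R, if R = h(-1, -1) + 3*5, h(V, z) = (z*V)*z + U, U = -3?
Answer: -1590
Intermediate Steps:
h(V, z) = -3 + V*z² (h(V, z) = (z*V)*z - 3 = (V*z)*z - 3 = V*z² - 3 = -3 + V*z²)
l = 16 (l = 4² = 16)
R = 11 (R = (-3 - 1*(-1)²) + 3*5 = (-3 - 1*1) + 15 = (-3 - 1) + 15 = -4 + 15 = 11)
l - 146*R = 16 - 146*11 = 16 - 1606 = -1590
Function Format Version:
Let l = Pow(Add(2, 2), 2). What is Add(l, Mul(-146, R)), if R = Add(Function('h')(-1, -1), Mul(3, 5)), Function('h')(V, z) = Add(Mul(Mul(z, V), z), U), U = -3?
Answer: -1590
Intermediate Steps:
Function('h')(V, z) = Add(-3, Mul(V, Pow(z, 2))) (Function('h')(V, z) = Add(Mul(Mul(z, V), z), -3) = Add(Mul(Mul(V, z), z), -3) = Add(Mul(V, Pow(z, 2)), -3) = Add(-3, Mul(V, Pow(z, 2))))
l = 16 (l = Pow(4, 2) = 16)
R = 11 (R = Add(Add(-3, Mul(-1, Pow(-1, 2))), Mul(3, 5)) = Add(Add(-3, Mul(-1, 1)), 15) = Add(Add(-3, -1), 15) = Add(-4, 15) = 11)
Add(l, Mul(-146, R)) = Add(16, Mul(-146, 11)) = Add(16, -1606) = -1590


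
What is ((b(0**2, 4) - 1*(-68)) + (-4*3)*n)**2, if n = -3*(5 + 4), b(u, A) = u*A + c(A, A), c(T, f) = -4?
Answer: 150544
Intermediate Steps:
b(u, A) = -4 + A*u (b(u, A) = u*A - 4 = A*u - 4 = -4 + A*u)
n = -27 (n = -3*9 = -27)
((b(0**2, 4) - 1*(-68)) + (-4*3)*n)**2 = (((-4 + 4*0**2) - 1*(-68)) - 4*3*(-27))**2 = (((-4 + 4*0) + 68) - 12*(-27))**2 = (((-4 + 0) + 68) + 324)**2 = ((-4 + 68) + 324)**2 = (64 + 324)**2 = 388**2 = 150544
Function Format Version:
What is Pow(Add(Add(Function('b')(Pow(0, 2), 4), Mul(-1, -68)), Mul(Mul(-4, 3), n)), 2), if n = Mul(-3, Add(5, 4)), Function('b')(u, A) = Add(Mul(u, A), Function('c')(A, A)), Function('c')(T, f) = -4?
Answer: 150544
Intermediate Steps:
Function('b')(u, A) = Add(-4, Mul(A, u)) (Function('b')(u, A) = Add(Mul(u, A), -4) = Add(Mul(A, u), -4) = Add(-4, Mul(A, u)))
n = -27 (n = Mul(-3, 9) = -27)
Pow(Add(Add(Function('b')(Pow(0, 2), 4), Mul(-1, -68)), Mul(Mul(-4, 3), n)), 2) = Pow(Add(Add(Add(-4, Mul(4, Pow(0, 2))), Mul(-1, -68)), Mul(Mul(-4, 3), -27)), 2) = Pow(Add(Add(Add(-4, Mul(4, 0)), 68), Mul(-12, -27)), 2) = Pow(Add(Add(Add(-4, 0), 68), 324), 2) = Pow(Add(Add(-4, 68), 324), 2) = Pow(Add(64, 324), 2) = Pow(388, 2) = 150544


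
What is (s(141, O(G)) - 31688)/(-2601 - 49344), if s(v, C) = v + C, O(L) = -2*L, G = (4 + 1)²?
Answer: 31597/51945 ≈ 0.60828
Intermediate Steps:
G = 25 (G = 5² = 25)
s(v, C) = C + v
(s(141, O(G)) - 31688)/(-2601 - 49344) = ((-2*25 + 141) - 31688)/(-2601 - 49344) = ((-50 + 141) - 31688)/(-51945) = (91 - 31688)*(-1/51945) = -31597*(-1/51945) = 31597/51945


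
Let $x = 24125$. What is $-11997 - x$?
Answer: $-36122$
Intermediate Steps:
$-11997 - x = -11997 - 24125 = -36122$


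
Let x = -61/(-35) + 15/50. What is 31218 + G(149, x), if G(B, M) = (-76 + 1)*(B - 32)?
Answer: 22443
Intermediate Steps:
x = 143/70 (x = -61*(-1/35) + 15*(1/50) = 61/35 + 3/10 = 143/70 ≈ 2.0429)
G(B, M) = 2400 - 75*B (G(B, M) = -75*(-32 + B) = 2400 - 75*B)
31218 + G(149, x) = 31218 + (2400 - 75*149) = 31218 + (2400 - 11175) = 31218 - 8775 = 22443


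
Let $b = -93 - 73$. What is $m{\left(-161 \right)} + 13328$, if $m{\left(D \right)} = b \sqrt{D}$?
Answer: $13328 - 166 i \sqrt{161} \approx 13328.0 - 2106.3 i$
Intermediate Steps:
$b = -166$ ($b = -93 - 73 = -166$)
$m{\left(D \right)} = - 166 \sqrt{D}$
$m{\left(-161 \right)} + 13328 = - 166 \sqrt{-161} + 13328 = - 166 i \sqrt{161} + 13328 = 13328 - 166 i \sqrt{161}$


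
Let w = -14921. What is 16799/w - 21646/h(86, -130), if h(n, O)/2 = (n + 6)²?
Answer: -303676719/126291344 ≈ -2.4046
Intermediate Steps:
h(n, O) = 2*(6 + n)² (h(n, O) = 2*(n + 6)² = 2*(6 + n)²)
16799/w - 21646/h(86, -130) = 16799/(-14921) - 21646*1/(2*(6 + 86)²) = 16799*(-1/14921) - 21646/(2*92²) = -16799/14921 - 21646/(2*8464) = -16799/14921 - 21646/16928 = -16799/14921 - 21646*1/16928 = -16799/14921 - 10823/8464 = -303676719/126291344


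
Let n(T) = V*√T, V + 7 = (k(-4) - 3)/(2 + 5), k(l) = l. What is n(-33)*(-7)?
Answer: 56*I*√33 ≈ 321.7*I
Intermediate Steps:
V = -8 (V = -7 + (-4 - 3)/(2 + 5) = -7 - 7/7 = -7 + (⅐)*(-7) = -7 - 1 = -8)
n(T) = -8*√T
n(-33)*(-7) = -8*I*√33*(-7) = 56*I*√33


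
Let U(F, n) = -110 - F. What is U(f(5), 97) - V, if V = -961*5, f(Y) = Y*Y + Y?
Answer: 4665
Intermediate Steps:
f(Y) = Y + Y² (f(Y) = Y² + Y = Y + Y²)
V = -4805
U(f(5), 97) - V = (-110 - 5*(1 + 5)) - 1*(-4805) = (-110 - 5*6) + 4805 = (-110 - 1*30) + 4805 = (-110 - 30) + 4805 = -140 + 4805 = 4665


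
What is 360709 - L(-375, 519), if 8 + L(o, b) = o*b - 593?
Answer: 555935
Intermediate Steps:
L(o, b) = -601 + b*o (L(o, b) = -8 + (o*b - 593) = -8 + (b*o - 593) = -8 + (-593 + b*o) = -601 + b*o)
360709 - L(-375, 519) = 360709 - (-601 + 519*(-375)) = 360709 - (-601 - 194625) = 360709 - 1*(-195226) = 360709 + 195226 = 555935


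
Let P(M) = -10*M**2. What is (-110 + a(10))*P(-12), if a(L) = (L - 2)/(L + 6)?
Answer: 157680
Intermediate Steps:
a(L) = (-2 + L)/(6 + L)
(-110 + a(10))*P(-12) = (-110 + (-2 + 10)/(6 + 10))*(-10*(-12)**2) = (-110 + 8/16)*(-10*144) = (-110 + (1/16)*8)*(-1440) = (-110 + 1/2)*(-1440) = -219/2*(-1440) = 157680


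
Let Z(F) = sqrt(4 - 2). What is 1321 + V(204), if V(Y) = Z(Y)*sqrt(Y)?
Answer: 1321 + 2*sqrt(102) ≈ 1341.2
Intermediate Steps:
Z(F) = sqrt(2)
V(Y) = sqrt(2)*sqrt(Y)
1321 + V(204) = 1321 + sqrt(2)*sqrt(204) = 1321 + sqrt(2)*(2*sqrt(51)) = 1321 + 2*sqrt(102)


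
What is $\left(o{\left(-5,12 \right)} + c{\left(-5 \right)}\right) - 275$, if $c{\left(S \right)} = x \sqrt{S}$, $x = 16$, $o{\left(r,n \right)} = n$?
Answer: $-263 + 16 i \sqrt{5} \approx -263.0 + 35.777 i$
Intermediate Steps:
$c{\left(S \right)} = 16 \sqrt{S}$
$\left(o{\left(-5,12 \right)} + c{\left(-5 \right)}\right) - 275 = \left(12 + 16 \sqrt{-5}\right) - 275 = \left(12 + 16 i \sqrt{5}\right) - 275 = -263 + 16 i \sqrt{5}$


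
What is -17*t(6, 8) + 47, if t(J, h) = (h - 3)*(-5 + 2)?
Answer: 302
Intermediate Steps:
t(J, h) = 9 - 3*h (t(J, h) = (-3 + h)*(-3) = 9 - 3*h)
-17*t(6, 8) + 47 = -17*(9 - 3*8) + 47 = -17*(9 - 24) + 47 = -17*(-15) + 47 = 255 + 47 = 302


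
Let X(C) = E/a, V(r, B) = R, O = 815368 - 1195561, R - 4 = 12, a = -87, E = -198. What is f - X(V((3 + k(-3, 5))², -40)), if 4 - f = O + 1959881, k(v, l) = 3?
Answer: -45810902/29 ≈ -1.5797e+6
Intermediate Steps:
R = 16 (R = 4 + 12 = 16)
O = -380193
V(r, B) = 16
f = -1579684 (f = 4 - (-380193 + 1959881) = 4 - 1*1579688 = 4 - 1579688 = -1579684)
X(C) = 66/29 (X(C) = -198/(-87) = -198*(-1/87) = 66/29)
f - X(V((3 + k(-3, 5))², -40)) = -1579684 - 1*66/29 = -1579684 - 66/29 = -45810902/29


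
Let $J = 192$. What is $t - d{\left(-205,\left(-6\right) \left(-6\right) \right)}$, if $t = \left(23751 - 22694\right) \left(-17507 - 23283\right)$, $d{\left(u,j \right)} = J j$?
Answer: $-43121942$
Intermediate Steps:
$d{\left(u,j \right)} = 192 j$
$t = -43115030$ ($t = 1057 \left(-40790\right) = -43115030$)
$t - d{\left(-205,\left(-6\right) \left(-6\right) \right)} = -43115030 - 192 \left(\left(-6\right) \left(-6\right)\right) = -43115030 - 192 \cdot 36 = -43115030 - 6912 = -43121942$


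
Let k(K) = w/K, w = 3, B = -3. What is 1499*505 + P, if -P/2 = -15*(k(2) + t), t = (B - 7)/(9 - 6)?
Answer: 756940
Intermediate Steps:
t = -10/3 (t = (-3 - 7)/(9 - 6) = -10/3 ≈ -3.3333)
k(K) = 3/K
P = -55 (P = -(-30)*(3/2 - 10/3) = -(-30)*(-11)/6 = -2*55/2 = -55)
1499*505 + P = 1499*505 - 55 = 756995 - 55 = 756940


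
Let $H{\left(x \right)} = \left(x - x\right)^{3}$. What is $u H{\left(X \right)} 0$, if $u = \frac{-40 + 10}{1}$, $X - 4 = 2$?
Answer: $0$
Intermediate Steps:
$X = 6$ ($X = 4 + 2 = 6$)
$u = -30$ ($u = \left(-30\right) 1 = -30$)
$H{\left(x \right)} = 0$ ($H{\left(x \right)} = 0^{3} = 0$)
$u H{\left(X \right)} 0 = \left(-30\right) 0 \cdot 0 = 0 \cdot 0 = 0$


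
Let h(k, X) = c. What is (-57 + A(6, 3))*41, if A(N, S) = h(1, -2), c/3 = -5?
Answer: -2952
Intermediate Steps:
c = -15 (c = 3*(-5) = -15)
h(k, X) = -15
A(N, S) = -15
(-57 + A(6, 3))*41 = (-57 - 15)*41 = -72*41 = -2952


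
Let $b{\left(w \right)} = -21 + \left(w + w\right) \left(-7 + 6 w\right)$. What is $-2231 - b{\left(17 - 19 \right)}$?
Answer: $-2286$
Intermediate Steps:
$b{\left(w \right)} = -21 + 2 w \left(-7 + 6 w\right)$
$-2231 - b{\left(17 - 19 \right)} = -2231 - \left(-21 - 14 \left(17 - 19\right) + 12 \left(17 - 19\right)^{2}\right) = -2231 - \left(-21 - -28 + 12 \left(-2\right)^{2}\right) = -2231 - \left(-21 + 28 + 12 \cdot 4\right) = -2231 - \left(-21 + 28 + 48\right) = -2231 - 55 = -2286$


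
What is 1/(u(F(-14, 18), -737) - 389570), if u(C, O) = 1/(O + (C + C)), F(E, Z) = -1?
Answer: -739/287892231 ≈ -2.5669e-6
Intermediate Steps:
u(C, O) = 1/(O + 2*C)
1/(u(F(-14, 18), -737) - 389570) = 1/(1/(-737 + 2*(-1)) - 389570) = 1/(1/(-737 - 2) - 389570) = 1/(1/(-739) - 389570) = 1/(-1/739 - 389570) = 1/(-287892231/739) = -739/287892231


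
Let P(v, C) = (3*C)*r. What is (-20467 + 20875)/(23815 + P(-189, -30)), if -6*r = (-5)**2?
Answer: 204/12095 ≈ 0.016866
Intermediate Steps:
r = -25/6 (r = -1/6*(-5)**2 = -1/6*25 = -25/6 ≈ -4.1667)
P(v, C) = -25*C/2 (P(v, C) = (3*C)*(-25/6) = -25*C/2)
(-20467 + 20875)/(23815 + P(-189, -30)) = (-20467 + 20875)/(23815 - 25/2*(-30)) = 408/(23815 + 375) = 408/24190 = 408*(1/24190) = 204/12095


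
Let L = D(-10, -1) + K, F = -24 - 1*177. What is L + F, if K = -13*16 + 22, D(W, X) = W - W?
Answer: -387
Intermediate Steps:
D(W, X) = 0
F = -201 (F = -24 - 177 = -201)
K = -186 (K = -208 + 22 = -186)
L = -186 (L = 0 - 186 = -186)
L + F = -186 - 201 = -387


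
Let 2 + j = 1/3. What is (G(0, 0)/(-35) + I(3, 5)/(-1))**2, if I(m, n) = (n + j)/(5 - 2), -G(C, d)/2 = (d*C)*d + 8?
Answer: 42436/99225 ≈ 0.42767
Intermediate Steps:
G(C, d) = -16 - 2*C*d**2 (G(C, d) = -2*((d*C)*d + 8) = -2*((C*d)*d + 8) = -2*(C*d**2 + 8) = -2*(8 + C*d**2) = -16 - 2*C*d**2)
j = -5/3 (j = -2 + 1/3 = -5/3 ≈ -1.6667)
I(m, n) = -5/9 + n/3 (I(m, n) = (n - 5/3)/(5 - 2) = (-5/3 + n)/3 = (-5/3 + n)*(1/3) = -5/9 + n/3)
(G(0, 0)/(-35) + I(3, 5)/(-1))**2 = ((-16 - 2*0*0**2)/(-35) + (-5/9 + (1/3)*5)/(-1))**2 = ((-16 - 2*0*0)*(-1/35) + (-5/9 + 5/3)*(-1))**2 = ((-16 + 0)*(-1/35) + (10/9)*(-1))**2 = (-16*(-1/35) - 10/9)**2 = (16/35 - 10/9)**2 = (-206/315)**2 = 42436/99225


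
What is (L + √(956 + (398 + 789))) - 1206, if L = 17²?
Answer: -917 + √2143 ≈ -870.71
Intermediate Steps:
L = 289
(L + √(956 + (398 + 789))) - 1206 = (289 + √(956 + (398 + 789))) - 1206 = (289 + √(956 + 1187)) - 1206 = (289 + √2143) - 1206 = -917 + √2143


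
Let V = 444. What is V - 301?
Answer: 143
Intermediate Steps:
V - 301 = 444 - 301 = 143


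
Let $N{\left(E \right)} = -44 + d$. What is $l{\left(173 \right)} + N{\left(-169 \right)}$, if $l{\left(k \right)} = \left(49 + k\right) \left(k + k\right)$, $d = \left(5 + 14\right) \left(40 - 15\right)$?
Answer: $77243$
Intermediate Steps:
$d = 475$ ($d = 19 \cdot 25 = 475$)
$l{\left(k \right)} = 2 k \left(49 + k\right)$ ($l{\left(k \right)} = \left(49 + k\right) 2 k = 2 k \left(49 + k\right)$)
$N{\left(E \right)} = 431$ ($N{\left(E \right)} = -44 + 475 = 431$)
$l{\left(173 \right)} + N{\left(-169 \right)} = 2 \cdot 173 \left(49 + 173\right) + 431 = 2 \cdot 173 \cdot 222 + 431 = 76812 + 431 = 77243$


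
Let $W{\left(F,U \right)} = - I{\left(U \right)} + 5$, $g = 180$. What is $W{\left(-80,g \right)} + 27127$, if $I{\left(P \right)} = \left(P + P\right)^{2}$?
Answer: $-102468$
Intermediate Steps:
$I{\left(P \right)} = 4 P^{2}$ ($I{\left(P \right)} = \left(2 P\right)^{2} = 4 P^{2}$)
$W{\left(F,U \right)} = 5 - 4 U^{2}$ ($W{\left(F,U \right)} = - 4 U^{2} + 5 = 5 - 4 U^{2}$)
$W{\left(-80,g \right)} + 27127 = \left(5 - 4 \cdot 180^{2}\right) + 27127 = \left(5 - 129600\right) + 27127 = -129595 + 27127 = -102468$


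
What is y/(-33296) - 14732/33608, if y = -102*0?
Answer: -3683/8402 ≈ -0.43835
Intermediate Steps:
y = 0
y/(-33296) - 14732/33608 = 0/(-33296) - 14732/33608 = 0*(-1/33296) - 14732*1/33608 = 0 - 3683/8402 = -3683/8402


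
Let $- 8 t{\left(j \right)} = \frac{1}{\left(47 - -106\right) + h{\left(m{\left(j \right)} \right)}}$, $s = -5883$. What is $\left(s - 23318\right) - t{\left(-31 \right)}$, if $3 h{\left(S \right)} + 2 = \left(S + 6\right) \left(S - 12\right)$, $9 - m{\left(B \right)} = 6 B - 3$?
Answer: $- \frac{8970780805}{307208} \approx -29201.0$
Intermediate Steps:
$m{\left(B \right)} = 12 - 6 B$ ($m{\left(B \right)} = 9 - \left(6 B - 3\right) = 9 - \left(-3 + 6 B\right) = 12 - 6 B$)
$h{\left(S \right)} = - \frac{2}{3} + \frac{\left(-12 + S\right) \left(6 + S\right)}{3}$ ($h{\left(S \right)} = - \frac{2}{3} + \frac{\left(S + 6\right) \left(S - 12\right)}{3} = - \frac{2}{3} + \frac{\left(6 + S\right) \left(-12 + S\right)}{3} = - \frac{2}{3} + \frac{\left(-12 + S\right) \left(6 + S\right)}{3}$)
$t{\left(j \right)} = - \frac{1}{8 \left(\frac{313}{3} + 12 j + \frac{\left(12 - 6 j\right)^{2}}{3}\right)}$ ($t{\left(j \right)} = - \frac{1}{8 \left(\left(47 - -106\right) - \left(\frac{74}{3} + 2 \left(12 - 6 j\right) - \frac{\left(12 - 6 j\right)^{2}}{3}\right)\right)} = - \frac{1}{8 \left(\left(47 + 106\right) + \left(- \frac{74}{3} + \left(-24 + 12 j\right) + \frac{\left(12 - 6 j\right)^{2}}{3}\right)\right)} = - \frac{1}{8 \left(153 + \left(- \frac{146}{3} + 12 j + \frac{\left(12 - 6 j\right)^{2}}{3}\right)\right)} = - \frac{1}{8 \left(\frac{313}{3} + 12 j + \frac{\left(12 - 6 j\right)^{2}}{3}\right)}$)
$\left(s - 23318\right) - t{\left(-31 \right)} = \left(-5883 - 23318\right) - - \frac{3}{3656 - -26784 + 288 \left(-31\right)^{2}} = -29201 - - \frac{3}{3656 + 26784 + 288 \cdot 961} = -29201 - - \frac{3}{3656 + 26784 + 276768} = -29201 - - \frac{3}{307208} = -29201 + \frac{3}{307208} = - \frac{8970780805}{307208}$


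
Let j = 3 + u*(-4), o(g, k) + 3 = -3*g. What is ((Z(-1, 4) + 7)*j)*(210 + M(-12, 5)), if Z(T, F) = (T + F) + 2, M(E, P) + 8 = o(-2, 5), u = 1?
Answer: -2460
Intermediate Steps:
o(g, k) = -3 - 3*g
M(E, P) = -5 (M(E, P) = -8 + (-3 - 3*(-2)) = -8 + (-3 + 6) = -8 + 3 = -5)
j = -1 (j = 3 + 1*(-4) = 3 - 4 = -1)
Z(T, F) = 2 + F + T (Z(T, F) = (F + T) + 2 = 2 + F + T)
((Z(-1, 4) + 7)*j)*(210 + M(-12, 5)) = (((2 + 4 - 1) + 7)*(-1))*(210 - 5) = ((5 + 7)*(-1))*205 = (12*(-1))*205 = -12*205 = -2460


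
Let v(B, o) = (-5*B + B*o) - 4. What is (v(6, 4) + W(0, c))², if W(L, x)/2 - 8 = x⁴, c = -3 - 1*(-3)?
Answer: 36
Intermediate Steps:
v(B, o) = -4 - 5*B + B*o
c = 0 (c = -3 + 3 = 0)
W(L, x) = 16 + 2*x⁴
(v(6, 4) + W(0, c))² = ((-4 - 5*6 + 6*4) + (16 + 2*0⁴))² = ((-4 - 30 + 24) + (16 + 2*0))² = (-10 + (16 + 0))² = (-10 + 16)² = 6² = 36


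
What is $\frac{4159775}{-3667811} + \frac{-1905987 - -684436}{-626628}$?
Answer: $\frac{1873786706161}{2298353071308} \approx 0.81527$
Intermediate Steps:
$\frac{4159775}{-3667811} + \frac{-1905987 - -684436}{-626628} = 4159775 \left(- \frac{1}{3667811}\right) + \left(-1905987 + 684436\right) \left(- \frac{1}{626628}\right) = - \frac{4159775}{3667811} - - \frac{1221551}{626628} = - \frac{4159775}{3667811} + \frac{1221551}{626628} = \frac{1873786706161}{2298353071308}$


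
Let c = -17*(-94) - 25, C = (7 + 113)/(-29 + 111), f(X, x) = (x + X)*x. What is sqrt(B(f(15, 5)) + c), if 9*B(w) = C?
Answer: sqrt(23800377)/123 ≈ 39.663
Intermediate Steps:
f(X, x) = x*(X + x) (f(X, x) = (X + x)*x = x*(X + x))
C = 60/41 (C = 120/82 = 120*(1/82) = 60/41 ≈ 1.4634)
B(w) = 20/123 (B(w) = (1/9)*(60/41) = 20/123)
c = 1573 (c = 1598 - 25 = 1573)
sqrt(B(f(15, 5)) + c) = sqrt(20/123 + 1573) = sqrt(193499/123) = sqrt(23800377)/123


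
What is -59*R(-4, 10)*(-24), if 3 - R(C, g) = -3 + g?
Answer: -5664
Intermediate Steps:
R(C, g) = 6 - g (R(C, g) = 3 - (-3 + g) = 3 + (3 - g) = 6 - g)
-59*R(-4, 10)*(-24) = -59*(6 - 1*10)*(-24) = -59*(6 - 10)*(-24) = -59*(-4)*(-24) = 236*(-24) = -5664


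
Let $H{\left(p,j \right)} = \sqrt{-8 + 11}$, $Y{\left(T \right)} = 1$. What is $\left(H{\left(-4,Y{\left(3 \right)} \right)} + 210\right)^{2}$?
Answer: $\left(210 + \sqrt{3}\right)^{2} \approx 44830.0$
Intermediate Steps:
$H{\left(p,j \right)} = \sqrt{3}$
$\left(H{\left(-4,Y{\left(3 \right)} \right)} + 210\right)^{2} = \left(\sqrt{3} + 210\right)^{2} = \left(210 + \sqrt{3}\right)^{2}$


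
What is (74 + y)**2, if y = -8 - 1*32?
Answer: 1156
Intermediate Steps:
y = -40 (y = -8 - 32 = -40)
(74 + y)**2 = (74 - 40)**2 = 34**2 = 1156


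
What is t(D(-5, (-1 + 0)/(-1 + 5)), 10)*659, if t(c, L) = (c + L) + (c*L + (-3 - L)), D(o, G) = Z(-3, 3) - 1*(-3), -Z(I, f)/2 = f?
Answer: -23724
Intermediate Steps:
Z(I, f) = -2*f
D(o, G) = -3 (D(o, G) = -2*3 - 1*(-3) = -6 + 3 = -3)
t(c, L) = -3 + c + L*c (t(c, L) = (L + c) + (L*c + (-3 - L)) = (L + c) + (-3 - L + L*c) = -3 + c + L*c)
t(D(-5, (-1 + 0)/(-1 + 5)), 10)*659 = (-3 - 3 + 10*(-3))*659 = (-3 - 3 - 30)*659 = -36*659 = -23724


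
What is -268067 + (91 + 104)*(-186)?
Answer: -304337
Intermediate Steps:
-268067 + (91 + 104)*(-186) = -268067 + 195*(-186) = -268067 - 36270 = -304337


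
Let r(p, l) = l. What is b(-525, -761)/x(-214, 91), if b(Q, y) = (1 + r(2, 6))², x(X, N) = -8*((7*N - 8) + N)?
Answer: -49/5760 ≈ -0.0085069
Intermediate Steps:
x(X, N) = 64 - 64*N (x(X, N) = -8*((-8 + 7*N) + N) = -8*(-8 + 8*N) = 64 - 64*N)
b(Q, y) = 49 (b(Q, y) = (1 + 6)² = 7² = 49)
b(-525, -761)/x(-214, 91) = 49/(64 - 64*91) = 49/(64 - 5824) = 49/(-5760) = 49*(-1/5760) = -49/5760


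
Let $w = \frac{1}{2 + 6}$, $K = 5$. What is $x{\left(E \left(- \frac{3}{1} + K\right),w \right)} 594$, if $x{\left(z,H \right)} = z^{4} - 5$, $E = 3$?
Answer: $766854$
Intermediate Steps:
$w = \frac{1}{8} \approx 0.125$
$x{\left(z,H \right)} = -5 + z^{4}$
$x{\left(E \left(- \frac{3}{1} + K\right),w \right)} 594 = \left(-5 + \left(3 \left(- \frac{3}{1} + 5\right)\right)^{4}\right) 594 = \left(-5 + \left(3 \left(\left(-3\right) 1 + 5\right)\right)^{4}\right) 594 = \left(-5 + \left(3 \left(-3 + 5\right)\right)^{4}\right) 594 = \left(-5 + \left(3 \cdot 2\right)^{4}\right) 594 = \left(-5 + 6^{4}\right) 594 = \left(-5 + 1296\right) 594 = 1291 \cdot 594 = 766854$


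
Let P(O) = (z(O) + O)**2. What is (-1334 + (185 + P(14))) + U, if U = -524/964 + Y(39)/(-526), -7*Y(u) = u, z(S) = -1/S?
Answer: -11870587759/12423068 ≈ -955.53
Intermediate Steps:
Y(u) = -u/7
U = -472943/887362 (U = -524/964 - 1/7*39/(-526) = -524*1/964 - 39/7*(-1/526) = -131/241 + 39/3682 = -472943/887362 ≈ -0.53298)
P(O) = (O - 1/O)**2 (P(O) = (-1/O + O)**2 = (O - 1/O)**2)
(-1334 + (185 + P(14))) + U = (-1334 + (185 + (-1 + 14**2)**2/14**2)) - 472943/887362 = (-1334 + (185 + (-1 + 196)**2/196)) - 472943/887362 = (-1334 + (185 + (1/196)*195**2)) - 472943/887362 = (-1334 + (185 + (1/196)*38025)) - 472943/887362 = (-1334 + (185 + 38025/196)) - 472943/887362 = (-1334 + 74285/196) - 472943/887362 = -187179/196 - 472943/887362 = -11870587759/12423068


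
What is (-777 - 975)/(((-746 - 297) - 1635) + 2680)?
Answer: -876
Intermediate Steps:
(-777 - 975)/(((-746 - 297) - 1635) + 2680) = -1752/((-1043 - 1635) + 2680) = -1752/(-2678 + 2680) = -1752/2 = -1752*1/2 = -876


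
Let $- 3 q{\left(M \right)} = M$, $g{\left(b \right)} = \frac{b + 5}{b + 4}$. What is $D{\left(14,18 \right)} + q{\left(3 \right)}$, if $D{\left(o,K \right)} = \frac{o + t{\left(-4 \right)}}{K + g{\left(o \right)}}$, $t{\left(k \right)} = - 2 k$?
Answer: $\frac{53}{343} \approx 0.15452$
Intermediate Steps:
$g{\left(b \right)} = \frac{5 + b}{4 + b}$
$q{\left(M \right)} = - \frac{M}{3}$
$D{\left(o,K \right)} = \frac{8 + o}{K + \frac{5 + o}{4 + o}}$ ($D{\left(o,K \right)} = \frac{o - -8}{K + \frac{5 + o}{4 + o}} = \frac{o + 8}{K + \frac{5 + o}{4 + o}} = \frac{8 + o}{K + \frac{5 + o}{4 + o}}$)
$D{\left(14,18 \right)} + q{\left(3 \right)} = \frac{\left(4 + 14\right) \left(8 + 14\right)}{5 + 14 + 18 \left(4 + 14\right)} - 1 = \frac{1}{5 + 14 + 18 \cdot 18} \cdot 18 \cdot 22 - 1 = \frac{1}{5 + 14 + 324} \cdot 18 \cdot 22 - 1 = \frac{1}{343} \cdot 18 \cdot 22 - 1 = \frac{396}{343} - 1 = \frac{53}{343}$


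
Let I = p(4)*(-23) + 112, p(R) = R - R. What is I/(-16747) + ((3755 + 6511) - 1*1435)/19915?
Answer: 145662277/333516505 ≈ 0.43675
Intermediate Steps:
p(R) = 0
I = 112 (I = 0*(-23) + 112 = 0 + 112 = 112)
I/(-16747) + ((3755 + 6511) - 1*1435)/19915 = 112/(-16747) + ((3755 + 6511) - 1*1435)/19915 = 112*(-1/16747) + (10266 - 1435)*(1/19915) = -112/16747 + 8831*(1/19915) = -112/16747 + 8831/19915 = 145662277/333516505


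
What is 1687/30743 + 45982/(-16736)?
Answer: -692695497/257257424 ≈ -2.6926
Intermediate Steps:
1687/30743 + 45982/(-16736) = 1687*(1/30743) + 45982*(-1/16736) = 1687/30743 - 22991/8368 = -692695497/257257424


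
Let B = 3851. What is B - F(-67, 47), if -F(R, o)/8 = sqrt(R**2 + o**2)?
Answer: 3851 + 8*sqrt(6698) ≈ 4505.7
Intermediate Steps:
F(R, o) = -8*sqrt(R**2 + o**2)
B - F(-67, 47) = 3851 - (-8)*sqrt((-67)**2 + 47**2) = 3851 - (-8)*sqrt(4489 + 2209) = 3851 - (-8)*sqrt(6698) = 3851 + 8*sqrt(6698)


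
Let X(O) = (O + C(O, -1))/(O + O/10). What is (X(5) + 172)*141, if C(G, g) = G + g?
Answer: 269310/11 ≈ 24483.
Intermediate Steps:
X(O) = 10*(-1 + 2*O)/(11*O) (X(O) = (O + (O - 1))/(O + O/10) = (O + (-1 + O))/(O + O*(⅒)) = (-1 + 2*O)/(O + O/10) = (-1 + 2*O)/((11*O/10)) = (-1 + 2*O)*(10/(11*O)) = 10*(-1 + 2*O)/(11*O))
(X(5) + 172)*141 = ((10/11)*(-1 + 2*5)/5 + 172)*141 = ((10/11)*(⅕)*(-1 + 10) + 172)*141 = ((10/11)*(⅕)*9 + 172)*141 = (18/11 + 172)*141 = (1910/11)*141 = 269310/11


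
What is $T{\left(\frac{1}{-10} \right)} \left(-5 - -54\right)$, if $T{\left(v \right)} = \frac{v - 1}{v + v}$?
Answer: $\frac{539}{2} \approx 269.5$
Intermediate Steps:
$T{\left(v \right)} = \frac{-1 + v}{2 v}$
$T{\left(\frac{1}{-10} \right)} \left(-5 - -54\right) = \frac{-1 + \frac{1}{-10}}{2 \frac{1}{-10}} \left(-5 - -54\right) = \frac{-1 - \frac{1}{10}}{2 \left(- \frac{1}{10}\right)} \left(-5 + 54\right) = \frac{1}{2} \left(-10\right) \left(- \frac{11}{10}\right) 49 = \frac{11}{2} \cdot 49 = \frac{539}{2}$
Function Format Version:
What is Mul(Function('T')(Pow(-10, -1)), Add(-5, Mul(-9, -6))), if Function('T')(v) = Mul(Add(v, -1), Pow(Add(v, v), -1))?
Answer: Rational(539, 2) ≈ 269.50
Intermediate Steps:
Function('T')(v) = Mul(Rational(1, 2), Pow(v, -1), Add(-1, v)) (Function('T')(v) = Mul(Add(-1, v), Pow(Mul(2, v), -1)) = Mul(Add(-1, v), Mul(Rational(1, 2), Pow(v, -1))) = Mul(Rational(1, 2), Pow(v, -1), Add(-1, v)))
Mul(Function('T')(Pow(-10, -1)), Add(-5, Mul(-9, -6))) = Mul(Mul(Rational(1, 2), Pow(Pow(-10, -1), -1), Add(-1, Pow(-10, -1))), Add(-5, Mul(-9, -6))) = Mul(Mul(Rational(1, 2), Pow(Rational(-1, 10), -1), Add(-1, Rational(-1, 10))), Add(-5, 54)) = Mul(Mul(Rational(1, 2), -10, Rational(-11, 10)), 49) = Mul(Rational(11, 2), 49) = Rational(539, 2)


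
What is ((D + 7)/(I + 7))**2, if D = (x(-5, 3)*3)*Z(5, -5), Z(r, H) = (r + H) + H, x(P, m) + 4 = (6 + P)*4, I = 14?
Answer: 1/9 ≈ 0.11111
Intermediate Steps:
x(P, m) = 20 + 4*P (x(P, m) = -4 + (6 + P)*4 = -4 + (24 + 4*P) = 20 + 4*P)
Z(r, H) = r + 2*H (Z(r, H) = (H + r) + H = r + 2*H)
D = 0 (D = ((20 + 4*(-5))*3)*(5 + 2*(-5)) = ((20 - 20)*3)*(5 - 10) = (0*3)*(-5) = 0*(-5) = 0)
((D + 7)/(I + 7))**2 = ((0 + 7)/(14 + 7))**2 = (7/21)**2 = (7*(1/21))**2 = (1/3)**2 = 1/9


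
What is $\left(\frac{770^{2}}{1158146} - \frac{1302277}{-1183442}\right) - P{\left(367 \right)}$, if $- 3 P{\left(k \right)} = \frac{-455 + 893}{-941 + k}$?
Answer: $\frac{24281119697119}{17880081978122} \approx 1.358$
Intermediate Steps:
$P{\left(k \right)} = - \frac{146}{-941 + k}$ ($P{\left(k \right)} = - \frac{\left(-455 + 893\right) \frac{1}{-941 + k}}{3} = - \frac{438 \frac{1}{-941 + k}}{3} = - \frac{146}{-941 + k}$)
$\left(\frac{770^{2}}{1158146} - \frac{1302277}{-1183442}\right) - P{\left(367 \right)} = \left(\frac{770^{2}}{1158146} - \frac{1302277}{-1183442}\right) - - \frac{146}{-941 + 367} = \left(592900 \cdot \frac{1}{1158146} - - \frac{1302277}{1183442}\right) - - \frac{146}{-574} = \left(\frac{26950}{52643} + \frac{1302277}{1183442}\right) - \left(-146\right) \left(- \frac{1}{574}\right) = \frac{100449530011}{62299937206} - \frac{73}{287} = \frac{24281119697119}{17880081978122}$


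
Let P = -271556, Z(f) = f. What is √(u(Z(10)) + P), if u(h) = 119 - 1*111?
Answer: 6*I*√7543 ≈ 521.1*I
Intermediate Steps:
u(h) = 8 (u(h) = 119 - 111 = 8)
√(u(Z(10)) + P) = √(8 - 271556) = √(-271548) = 6*I*√7543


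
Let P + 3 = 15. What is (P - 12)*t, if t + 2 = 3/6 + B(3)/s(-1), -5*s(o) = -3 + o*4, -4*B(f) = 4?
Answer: 0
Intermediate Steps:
P = 12 (P = -3 + 15 = 12)
B(f) = -1 (B(f) = -¼*4 = -1)
s(o) = ⅗ - 4*o/5 (s(o) = -(-3 + o*4)/5 = -(-3 + 4*o)/5 = ⅗ - 4*o/5)
t = -31/14 (t = -2 + (3/6 - 1/(⅗ - ⅘*(-1))) = -2 + (3*(⅙) - 1/(⅗ + ⅘)) = -2 + (½ - 1/7/5) = -2 + (½ - 1*5/7) = -2 + (½ - 5/7) = -2 - 3/14 = -31/14 ≈ -2.2143)
(P - 12)*t = (12 - 12)*(-31/14) = 0*(-31/14) = 0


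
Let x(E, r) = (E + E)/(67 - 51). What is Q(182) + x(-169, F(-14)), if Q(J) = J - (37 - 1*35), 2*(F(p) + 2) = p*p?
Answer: 1271/8 ≈ 158.88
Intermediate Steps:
F(p) = -2 + p**2/2 (F(p) = -2 + (p*p)/2 = -2 + p**2/2)
Q(J) = -2 + J (Q(J) = J - (37 - 35) = J - 1*2 = J - 2 = -2 + J)
x(E, r) = E/8 (x(E, r) = (2*E)/16 = (2*E)*(1/16) = E/8)
Q(182) + x(-169, F(-14)) = (-2 + 182) + (1/8)*(-169) = 180 - 169/8 = 1271/8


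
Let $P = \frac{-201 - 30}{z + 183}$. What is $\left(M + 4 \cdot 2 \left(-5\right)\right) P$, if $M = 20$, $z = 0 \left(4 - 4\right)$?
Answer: $\frac{1540}{61} \approx 25.246$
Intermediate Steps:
$z = 0$ ($z = 0 \cdot 0 = 0$)
$P = - \frac{77}{61}$ ($P = \frac{-201 - 30}{0 + 183} = \frac{-201 - 30}{183} = \left(-231\right) \frac{1}{183} = - \frac{77}{61} \approx -1.2623$)
$\left(M + 4 \cdot 2 \left(-5\right)\right) P = \left(20 + 4 \cdot 2 \left(-5\right)\right) \left(- \frac{77}{61}\right) = \left(20 + 4 \left(-10\right)\right) \left(- \frac{77}{61}\right) = \left(20 - 40\right) \left(- \frac{77}{61}\right) = \left(-20\right) \left(- \frac{77}{61}\right) = \frac{1540}{61}$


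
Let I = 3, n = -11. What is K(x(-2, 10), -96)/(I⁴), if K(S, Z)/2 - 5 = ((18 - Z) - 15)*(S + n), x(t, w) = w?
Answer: -188/81 ≈ -2.3210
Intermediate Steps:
K(S, Z) = 10 + 2*(-11 + S)*(3 - Z) (K(S, Z) = 10 + 2*(((18 - Z) - 15)*(S - 11)) = 10 + 2*((3 - Z)*(-11 + S)) = 10 + 2*((-11 + S)*(3 - Z)) = 10 + 2*(-11 + S)*(3 - Z))
K(x(-2, 10), -96)/(I⁴) = (-56 + 6*10 + 22*(-96) - 2*10*(-96))/(3⁴) = (-56 + 60 - 2112 + 1920)/81 = -188*1/81 = -188/81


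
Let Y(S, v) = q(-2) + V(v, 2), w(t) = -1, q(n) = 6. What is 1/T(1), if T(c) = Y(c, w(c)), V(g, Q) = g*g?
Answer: ⅐ ≈ 0.14286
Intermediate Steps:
V(g, Q) = g²
Y(S, v) = 6 + v²
T(c) = 7 (T(c) = 6 + (-1)² = 6 + 1 = 7)
1/T(1) = 1/7 = ⅐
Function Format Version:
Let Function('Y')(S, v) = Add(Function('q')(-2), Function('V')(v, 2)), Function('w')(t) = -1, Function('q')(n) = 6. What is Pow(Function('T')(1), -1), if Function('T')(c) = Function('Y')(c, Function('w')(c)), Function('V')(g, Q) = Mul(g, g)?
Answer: Rational(1, 7) ≈ 0.14286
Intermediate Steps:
Function('V')(g, Q) = Pow(g, 2)
Function('Y')(S, v) = Add(6, Pow(v, 2))
Function('T')(c) = 7 (Function('T')(c) = Add(6, Pow(-1, 2)) = Add(6, 1) = 7)
Pow(Function('T')(1), -1) = Pow(7, -1) = Rational(1, 7)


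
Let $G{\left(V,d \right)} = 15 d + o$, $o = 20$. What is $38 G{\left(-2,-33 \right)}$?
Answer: $-18050$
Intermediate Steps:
$G{\left(V,d \right)} = 20 + 15 d$ ($G{\left(V,d \right)} = 15 d + 20 = 20 + 15 d$)
$38 G{\left(-2,-33 \right)} = 38 \left(20 + 15 \left(-33\right)\right) = 38 \left(20 - 495\right) = 38 \left(-475\right) = -18050$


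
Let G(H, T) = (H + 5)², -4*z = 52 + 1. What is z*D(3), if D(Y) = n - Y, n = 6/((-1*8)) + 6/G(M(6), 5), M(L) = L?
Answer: 94923/1936 ≈ 49.030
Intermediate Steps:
z = -53/4 (z = -(52 + 1)/4 = -¼*53 = -53/4 ≈ -13.250)
G(H, T) = (5 + H)²
n = -339/484 (n = 6/((-1*8)) + 6/((5 + 6)²) = 6/(-8) + 6/(11²) = 6*(-⅛) + 6/121 = -¾ + 6*(1/121) = -¾ + 6/121 = -339/484 ≈ -0.70041)
D(Y) = -339/484 - Y
z*D(3) = -53*(-339/484 - 1*3)/4 = -53*(-339/484 - 3)/4 = -53/4*(-1791/484) = 94923/1936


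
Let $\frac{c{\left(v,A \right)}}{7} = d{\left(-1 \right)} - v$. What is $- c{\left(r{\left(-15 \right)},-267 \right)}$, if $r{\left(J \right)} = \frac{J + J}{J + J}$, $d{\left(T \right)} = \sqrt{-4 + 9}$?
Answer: $7 - 7 \sqrt{5} \approx -8.6525$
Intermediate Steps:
$d{\left(T \right)} = \sqrt{5}$
$r{\left(J \right)} = 1$ ($r{\left(J \right)} = \frac{2 J}{2 J} = 2 J \frac{1}{2 J} = 1$)
$c{\left(v,A \right)} = - 7 v + 7 \sqrt{5}$ ($c{\left(v,A \right)} = 7 \left(\sqrt{5} - v\right) = - 7 v + 7 \sqrt{5}$)
$- c{\left(r{\left(-15 \right)},-267 \right)} = - (\left(-7\right) 1 + 7 \sqrt{5}) = - (-7 + 7 \sqrt{5}) = 7 - 7 \sqrt{5}$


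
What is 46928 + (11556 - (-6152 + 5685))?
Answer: 58951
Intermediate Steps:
46928 + (11556 - (-6152 + 5685)) = 46928 + (11556 - 1*(-467)) = 46928 + (11556 + 467) = 46928 + 12023 = 58951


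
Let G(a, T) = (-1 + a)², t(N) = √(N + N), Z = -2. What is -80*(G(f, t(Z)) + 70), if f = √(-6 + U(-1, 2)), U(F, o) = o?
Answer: -5360 + 320*I ≈ -5360.0 + 320.0*I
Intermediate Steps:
t(N) = √2*√N (t(N) = √(2*N) = √2*√N)
f = 2*I (f = √(-6 + 2) = √(-4) = 2*I ≈ 2.0*I)
-80*(G(f, t(Z)) + 70) = -80*((-1 + 2*I)² + 70) = -80*(70 + (-1 + 2*I)²) = -5600 - 80*(-1 + 2*I)²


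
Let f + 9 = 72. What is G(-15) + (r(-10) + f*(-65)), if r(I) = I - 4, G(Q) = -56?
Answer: -4165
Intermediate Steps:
f = 63 (f = -9 + 72 = 63)
r(I) = -4 + I
G(-15) + (r(-10) + f*(-65)) = -56 + ((-4 - 10) + 63*(-65)) = -56 + (-14 - 4095) = -56 - 4109 = -4165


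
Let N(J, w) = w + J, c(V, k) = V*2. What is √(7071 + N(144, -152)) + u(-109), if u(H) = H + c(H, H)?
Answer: -327 + √7063 ≈ -242.96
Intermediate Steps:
c(V, k) = 2*V
N(J, w) = J + w
u(H) = 3*H (u(H) = H + 2*H = 3*H)
√(7071 + N(144, -152)) + u(-109) = √(7071 + (144 - 152)) + 3*(-109) = √(7071 - 8) - 327 = √7063 - 327 = -327 + √7063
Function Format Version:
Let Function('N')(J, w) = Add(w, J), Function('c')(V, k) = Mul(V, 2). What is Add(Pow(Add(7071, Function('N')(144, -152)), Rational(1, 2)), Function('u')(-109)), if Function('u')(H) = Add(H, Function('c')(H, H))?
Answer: Add(-327, Pow(7063, Rational(1, 2))) ≈ -242.96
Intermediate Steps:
Function('c')(V, k) = Mul(2, V)
Function('N')(J, w) = Add(J, w)
Function('u')(H) = Mul(3, H) (Function('u')(H) = Add(H, Mul(2, H)) = Mul(3, H))
Add(Pow(Add(7071, Function('N')(144, -152)), Rational(1, 2)), Function('u')(-109)) = Add(Pow(Add(7071, Add(144, -152)), Rational(1, 2)), Mul(3, -109)) = Add(Pow(Add(7071, -8), Rational(1, 2)), -327) = Add(Pow(7063, Rational(1, 2)), -327) = Add(-327, Pow(7063, Rational(1, 2)))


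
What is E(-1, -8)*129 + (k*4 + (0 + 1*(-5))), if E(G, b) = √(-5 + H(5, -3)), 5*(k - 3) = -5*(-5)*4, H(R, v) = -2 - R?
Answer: 87 + 258*I*√3 ≈ 87.0 + 446.87*I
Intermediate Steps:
k = 23 (k = 3 + (-5*(-5)*4)/5 = 3 + (25*4)/5 = 3 + (⅕)*100 = 3 + 20 = 23)
E(G, b) = 2*I*√3 (E(G, b) = √(-5 + (-2 - 1*5)) = √(-5 + (-2 - 5)) = √(-5 - 7) = √(-12) = 2*I*√3)
E(-1, -8)*129 + (k*4 + (0 + 1*(-5))) = (2*I*√3)*129 + (23*4 + (0 + 1*(-5))) = 258*I*√3 + (92 + (0 - 5)) = 258*I*√3 + (92 - 5) = 258*I*√3 + 87 = 87 + 258*I*√3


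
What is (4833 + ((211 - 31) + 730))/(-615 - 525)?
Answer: -5743/1140 ≈ -5.0377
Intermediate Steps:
(4833 + ((211 - 31) + 730))/(-615 - 525) = (4833 + (180 + 730))/(-1140) = (4833 + 910)*(-1/1140) = 5743*(-1/1140) = -5743/1140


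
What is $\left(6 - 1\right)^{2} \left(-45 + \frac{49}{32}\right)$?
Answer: $- \frac{34775}{32} \approx -1086.7$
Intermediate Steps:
$\left(6 - 1\right)^{2} \left(-45 + \frac{49}{32}\right) = 5^{2} \left(-45 + 49 \cdot \frac{1}{32}\right) = 25 \left(-45 + \frac{49}{32}\right) = 25 \left(- \frac{1391}{32}\right) = - \frac{34775}{32}$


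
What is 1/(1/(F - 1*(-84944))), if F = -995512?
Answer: -910568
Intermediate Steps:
1/(1/(F - 1*(-84944))) = 1/(1/(-995512 - 1*(-84944))) = 1/(1/(-995512 + 84944)) = 1/(1/(-910568)) = 1/(-1/910568) = -910568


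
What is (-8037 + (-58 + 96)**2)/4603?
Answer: -6593/4603 ≈ -1.4323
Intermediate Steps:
(-8037 + (-58 + 96)**2)/4603 = (-8037 + 38**2)*(1/4603) = (-8037 + 1444)*(1/4603) = -6593*1/4603 = -6593/4603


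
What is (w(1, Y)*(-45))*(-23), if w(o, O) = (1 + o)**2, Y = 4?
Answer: 4140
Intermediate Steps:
(w(1, Y)*(-45))*(-23) = ((1 + 1)**2*(-45))*(-23) = (2**2*(-45))*(-23) = (4*(-45))*(-23) = -180*(-23) = 4140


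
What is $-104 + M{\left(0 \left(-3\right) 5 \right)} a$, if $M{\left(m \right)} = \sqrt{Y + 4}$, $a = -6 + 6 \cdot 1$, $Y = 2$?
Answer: $-104$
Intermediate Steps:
$a = 0$ ($a = -6 + 6 = 0$)
$M{\left(m \right)} = \sqrt{6}$ ($M{\left(m \right)} = \sqrt{2 + 4} = \sqrt{6}$)
$-104 + M{\left(0 \left(-3\right) 5 \right)} a = -104 + \sqrt{6} \cdot 0 = -104 + 0 = -104$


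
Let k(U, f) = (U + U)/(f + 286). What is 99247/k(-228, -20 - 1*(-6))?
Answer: -3374398/57 ≈ -59200.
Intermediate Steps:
k(U, f) = 2*U/(286 + f) (k(U, f) = (2*U)/(286 + f) = 2*U/(286 + f))
99247/k(-228, -20 - 1*(-6)) = 99247/((2*(-228)/(286 + (-20 - 1*(-6))))) = 99247/((2*(-228)/(286 + (-20 + 6)))) = 99247/((2*(-228)/(286 - 14))) = 99247/((2*(-228)/272)) = 99247/((2*(-228)*(1/272))) = 99247/(-57/34) = 99247*(-34/57) = -3374398/57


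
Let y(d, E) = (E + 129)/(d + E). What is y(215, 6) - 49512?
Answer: -10942017/221 ≈ -49511.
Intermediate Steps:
y(d, E) = (129 + E)/(E + d)
y(215, 6) - 49512 = (129 + 6)/(6 + 215) - 49512 = 135/221 - 49512 = -10942017/221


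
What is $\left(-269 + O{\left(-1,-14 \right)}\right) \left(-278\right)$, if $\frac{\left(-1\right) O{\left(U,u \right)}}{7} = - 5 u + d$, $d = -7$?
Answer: $197380$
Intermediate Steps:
$O{\left(U,u \right)} = 49 + 35 u$ ($O{\left(U,u \right)} = - 7 \left(- 5 u - 7\right) = - 7 \left(-7 - 5 u\right) = 49 + 35 u$)
$\left(-269 + O{\left(-1,-14 \right)}\right) \left(-278\right) = \left(-269 + \left(49 + 35 \left(-14\right)\right)\right) \left(-278\right) = \left(-269 + \left(49 - 490\right)\right) \left(-278\right) = \left(-269 - 441\right) \left(-278\right) = \left(-710\right) \left(-278\right) = 197380$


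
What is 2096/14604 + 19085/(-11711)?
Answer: -63542771/42756861 ≈ -1.4861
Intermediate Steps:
2096/14604 + 19085/(-11711) = 2096*(1/14604) + 19085*(-1/11711) = 524/3651 - 19085/11711 = -63542771/42756861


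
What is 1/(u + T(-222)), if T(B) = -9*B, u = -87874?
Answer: -1/85876 ≈ -1.1645e-5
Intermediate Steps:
1/(u + T(-222)) = 1/(-87874 - 9*(-222)) = 1/(-87874 + 1998) = 1/(-85876) = -1/85876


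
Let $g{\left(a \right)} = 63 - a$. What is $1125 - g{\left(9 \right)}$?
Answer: $1071$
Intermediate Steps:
$1125 - g{\left(9 \right)} = 1125 - \left(63 - 9\right) = 1125 - 54 = 1071$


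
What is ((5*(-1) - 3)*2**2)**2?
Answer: 1024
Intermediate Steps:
((5*(-1) - 3)*2**2)**2 = ((-5 - 3)*4)**2 = (-8*4)**2 = (-32)**2 = 1024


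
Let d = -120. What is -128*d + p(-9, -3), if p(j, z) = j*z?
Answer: 15387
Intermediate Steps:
-128*d + p(-9, -3) = -128*(-120) - 9*(-3) = 15360 + 27 = 15387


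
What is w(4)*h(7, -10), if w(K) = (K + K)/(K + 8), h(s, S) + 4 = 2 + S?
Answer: -8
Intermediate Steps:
h(s, S) = -2 + S (h(s, S) = -4 + (2 + S) = -2 + S)
w(K) = 2*K/(8 + K) (w(K) = (2*K)/(8 + K) = 2*K/(8 + K))
w(4)*h(7, -10) = (2*4/(8 + 4))*(-2 - 10) = (2*4/12)*(-12) = (2*4*(1/12))*(-12) = (⅔)*(-12) = -8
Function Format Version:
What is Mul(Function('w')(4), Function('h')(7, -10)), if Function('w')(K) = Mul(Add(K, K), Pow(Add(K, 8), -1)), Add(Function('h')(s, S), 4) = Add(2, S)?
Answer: -8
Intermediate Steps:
Function('h')(s, S) = Add(-2, S) (Function('h')(s, S) = Add(-4, Add(2, S)) = Add(-2, S))
Function('w')(K) = Mul(2, K, Pow(Add(8, K), -1)) (Function('w')(K) = Mul(Mul(2, K), Pow(Add(8, K), -1)) = Mul(2, K, Pow(Add(8, K), -1)))
Mul(Function('w')(4), Function('h')(7, -10)) = Mul(Mul(2, 4, Pow(Add(8, 4), -1)), Add(-2, -10)) = Mul(Mul(2, 4, Pow(12, -1)), -12) = Mul(Mul(2, 4, Rational(1, 12)), -12) = Mul(Rational(2, 3), -12) = -8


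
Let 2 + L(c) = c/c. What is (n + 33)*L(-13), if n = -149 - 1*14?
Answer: 130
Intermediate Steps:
L(c) = -1 (L(c) = -2 + c/c = -2 + 1 = -1)
n = -163 (n = -149 - 14 = -163)
(n + 33)*L(-13) = (-163 + 33)*(-1) = -130*(-1) = 130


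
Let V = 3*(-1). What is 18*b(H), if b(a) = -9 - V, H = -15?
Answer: -108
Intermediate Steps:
V = -3
b(a) = -6 (b(a) = -9 - 1*(-3) = -9 + 3 = -6)
18*b(H) = 18*(-6) = -108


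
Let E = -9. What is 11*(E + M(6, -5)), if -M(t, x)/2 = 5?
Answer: -209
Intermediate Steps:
M(t, x) = -10 (M(t, x) = -2*5 = -10)
11*(E + M(6, -5)) = 11*(-9 - 10) = 11*(-19) = -209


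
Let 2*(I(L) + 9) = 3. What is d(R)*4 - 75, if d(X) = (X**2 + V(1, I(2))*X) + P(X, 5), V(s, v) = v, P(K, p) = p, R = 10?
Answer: 45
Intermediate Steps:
I(L) = -15/2 (I(L) = -9 + (1/2)*3 = -9 + 3/2 = -15/2)
d(X) = 5 + X**2 - 15*X/2 (d(X) = (X**2 - 15*X/2) + 5 = 5 + X**2 - 15*X/2)
d(R)*4 - 75 = (5 + 10**2 - 15/2*10)*4 - 75 = (5 + 100 - 75)*4 - 75 = 30*4 - 75 = 120 - 75 = 45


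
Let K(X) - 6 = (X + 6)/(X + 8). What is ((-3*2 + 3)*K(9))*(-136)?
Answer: 2808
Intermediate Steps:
K(X) = 6 + (6 + X)/(8 + X) (K(X) = 6 + (X + 6)/(X + 8) = 6 + (6 + X)/(8 + X))
((-3*2 + 3)*K(9))*(-136) = ((-3*2 + 3)*((54 + 7*9)/(8 + 9)))*(-136) = ((-6 + 3)*((54 + 63)/17))*(-136) = -3*117/17*(-136) = -351/17*(-136) = 2808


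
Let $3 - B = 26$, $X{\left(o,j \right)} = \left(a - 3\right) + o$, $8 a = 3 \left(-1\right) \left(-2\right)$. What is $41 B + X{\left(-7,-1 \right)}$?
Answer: $- \frac{3809}{4} \approx -952.25$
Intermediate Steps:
$a = \frac{3}{4}$ ($a = \frac{3 \left(-1\right) \left(-2\right)}{8} = \frac{\left(-3\right) \left(-2\right)}{8} = \frac{1}{8} \cdot 6 = \frac{3}{4} \approx 0.75$)
$X{\left(o,j \right)} = - \frac{9}{4} + o$ ($X{\left(o,j \right)} = \left(\frac{3}{4} - 3\right) + o = - \frac{9}{4} + o$)
$B = -23$ ($B = 3 - 26 = -23$)
$41 B + X{\left(-7,-1 \right)} = 41 \left(-23\right) - \frac{37}{4} = -943 - \frac{37}{4} = - \frac{3809}{4}$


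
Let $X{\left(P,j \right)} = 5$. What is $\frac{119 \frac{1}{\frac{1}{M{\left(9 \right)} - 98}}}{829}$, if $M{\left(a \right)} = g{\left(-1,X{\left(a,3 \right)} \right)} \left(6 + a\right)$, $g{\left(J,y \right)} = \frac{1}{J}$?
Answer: $- \frac{13447}{829} \approx -16.221$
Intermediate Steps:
$M{\left(a \right)} = -6 - a$ ($M{\left(a \right)} = \frac{6 + a}{-1} = - (6 + a) = -6 - a$)
$\frac{119 \frac{1}{\frac{1}{M{\left(9 \right)} - 98}}}{829} = \frac{119 \frac{1}{\frac{1}{\left(-6 - 9\right) - 98}}}{829} = \frac{119}{\frac{1}{\left(-6 - 9\right) - 98}} \cdot \frac{1}{829} = \frac{119}{\frac{1}{-15 - 98}} \cdot \frac{1}{829} = \frac{119}{\frac{1}{-113}} \cdot \frac{1}{829} = \frac{119}{- \frac{1}{113}} \cdot \frac{1}{829} = 119 \left(-113\right) \frac{1}{829} = \left(-13447\right) \frac{1}{829} = - \frac{13447}{829}$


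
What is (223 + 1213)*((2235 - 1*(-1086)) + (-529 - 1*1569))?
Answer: 1756228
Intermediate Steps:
(223 + 1213)*((2235 - 1*(-1086)) + (-529 - 1*1569)) = 1436*((2235 + 1086) + (-529 - 1569)) = 1436*(3321 - 2098) = 1436*1223 = 1756228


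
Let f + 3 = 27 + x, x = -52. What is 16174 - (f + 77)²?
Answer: 13773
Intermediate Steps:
f = -28 (f = -3 + (27 - 52) = -3 - 25 = -28)
16174 - (f + 77)² = 16174 - (-28 + 77)² = 16174 - 1*49² = 16174 - 1*2401 = 16174 - 2401 = 13773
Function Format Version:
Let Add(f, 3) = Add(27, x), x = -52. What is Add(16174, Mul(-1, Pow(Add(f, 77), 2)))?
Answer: 13773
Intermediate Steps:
f = -28 (f = Add(-3, Add(27, -52)) = Add(-3, -25) = -28)
Add(16174, Mul(-1, Pow(Add(f, 77), 2))) = Add(16174, Mul(-1, Pow(Add(-28, 77), 2))) = Add(16174, Mul(-1, Pow(49, 2))) = Add(16174, Mul(-1, 2401)) = Add(16174, -2401) = 13773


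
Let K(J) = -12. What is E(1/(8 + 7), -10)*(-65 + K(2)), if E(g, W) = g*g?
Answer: -77/225 ≈ -0.34222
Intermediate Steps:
E(g, W) = g**2
E(1/(8 + 7), -10)*(-65 + K(2)) = (1/(8 + 7))**2*(-65 - 12) = (1/15)**2*(-77) = (1/225)*(-77) = -77/225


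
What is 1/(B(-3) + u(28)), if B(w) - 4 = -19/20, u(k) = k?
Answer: 20/621 ≈ 0.032206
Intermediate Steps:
B(w) = 61/20 (B(w) = 4 - 19/20 = 61/20)
1/(B(-3) + u(28)) = 1/(61/20 + 28) = 1/(621/20) = 20/621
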